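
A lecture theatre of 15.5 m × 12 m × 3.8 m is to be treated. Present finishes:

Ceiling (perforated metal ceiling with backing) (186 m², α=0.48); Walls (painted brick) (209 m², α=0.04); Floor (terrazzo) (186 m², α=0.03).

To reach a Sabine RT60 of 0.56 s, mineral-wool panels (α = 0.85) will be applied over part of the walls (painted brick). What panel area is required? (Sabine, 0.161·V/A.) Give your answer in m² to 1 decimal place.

123.4

Total absorption A₁ = 186*0.48 + 209*0.04 + 186*0.03
  = 89.280 + 8.360 + 5.580 = 103.220 m² sabins.
V = 706.8 m³. Target absorption A₂ = 0.161 × 706.8 / 0.56 = 203.205 sabins.
ΔA needed = 203.205 − 103.220 = 99.985 sabins.
Each m² of panel replacing the walls (painted brick) adds (0.85 − 0.04) = 0.81 sabins.
Area = ΔA/Δα = 99.985/0.81 = 123.4 m².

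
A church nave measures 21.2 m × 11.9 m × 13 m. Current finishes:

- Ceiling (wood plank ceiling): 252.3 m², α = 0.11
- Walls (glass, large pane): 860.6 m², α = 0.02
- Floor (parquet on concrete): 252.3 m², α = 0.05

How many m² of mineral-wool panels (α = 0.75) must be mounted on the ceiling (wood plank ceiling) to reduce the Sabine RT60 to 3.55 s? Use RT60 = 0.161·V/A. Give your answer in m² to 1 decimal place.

142.4

Equivalent absorption area: A₁ = 252.3*0.11 + 860.6*0.02 + 252.3*0.05 = 57.580 m².
V = 3279.64 m³. Target absorption A₂ = 0.161 × 3279.64 / 3.55 = 148.739 sabins.
Absorption to add: 148.739 − 57.580 = 91.159 sabins.
Each m² of panel replacing the ceiling (wood plank ceiling) adds (0.75 − 0.11) = 0.64 sabins.
Panel area = 91.159 / 0.64 = 142.4 m².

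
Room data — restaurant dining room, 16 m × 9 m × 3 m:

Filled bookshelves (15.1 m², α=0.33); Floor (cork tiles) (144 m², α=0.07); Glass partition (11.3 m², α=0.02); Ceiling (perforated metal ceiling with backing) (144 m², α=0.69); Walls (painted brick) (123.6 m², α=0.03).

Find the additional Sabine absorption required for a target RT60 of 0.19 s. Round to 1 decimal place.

247.7 sabins

Total absorption A₁ = 15.1×0.33 + 144×0.07 + 11.3×0.02 + 144×0.69 + 123.6×0.03
  = 4.983 + 10.080 + 0.226 + 99.360 + 3.708 = 118.357 m² sabins.
For T = 0.19 s, need A₂ = 0.161·V/T = 0.161·432/0.19 = 366.063 sabins.
Shortfall: 366.063 − 118.357 = 247.7 sabins.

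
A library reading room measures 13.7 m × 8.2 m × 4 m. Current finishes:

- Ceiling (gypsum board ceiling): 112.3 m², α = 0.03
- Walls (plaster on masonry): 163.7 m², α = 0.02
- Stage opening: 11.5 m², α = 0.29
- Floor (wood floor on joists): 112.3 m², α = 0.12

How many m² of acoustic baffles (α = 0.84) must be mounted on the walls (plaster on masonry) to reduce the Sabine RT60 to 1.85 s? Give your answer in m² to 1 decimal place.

19.1

A₁ = Σ Sᵢαᵢ = 112.3×0.03 + 163.7×0.02 + 11.5×0.29 + 112.3×0.12 = 23.454 sabins.
V = 449.36 m³. Target absorption A₂ = 0.161 × 449.36 / 1.85 = 39.106 sabins.
ΔA needed = 39.106 − 23.454 = 15.652 sabins.
Each m² of panel replacing the walls (plaster on masonry) adds (0.84 − 0.02) = 0.82 sabins.
Area = ΔA/Δα = 15.652/0.82 = 19.1 m².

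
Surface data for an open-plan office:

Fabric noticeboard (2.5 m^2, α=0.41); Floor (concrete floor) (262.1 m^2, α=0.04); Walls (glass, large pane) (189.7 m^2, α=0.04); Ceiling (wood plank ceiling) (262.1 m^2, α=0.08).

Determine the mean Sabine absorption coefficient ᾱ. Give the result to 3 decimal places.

Total surface area S = 716.4 m^2.
Weighted sum Σ Sα = 40.065.
ᾱ = A/S = 0.056.

0.056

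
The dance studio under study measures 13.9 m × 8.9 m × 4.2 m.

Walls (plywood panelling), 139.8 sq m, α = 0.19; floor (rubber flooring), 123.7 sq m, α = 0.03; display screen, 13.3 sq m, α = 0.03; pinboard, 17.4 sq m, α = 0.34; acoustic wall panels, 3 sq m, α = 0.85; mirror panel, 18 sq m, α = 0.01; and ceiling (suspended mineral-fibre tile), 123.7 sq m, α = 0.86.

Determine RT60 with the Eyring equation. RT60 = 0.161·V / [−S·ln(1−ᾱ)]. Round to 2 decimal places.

0.47 s

S = Σ Sᵢ = 438.9 sq m.
Absorption A = 139.8·0.19 + 123.7·0.03 + 13.3·0.03 + 17.4·0.34 + 3·0.85 + 18·0.01 + 123.7·0.86 = 145.700 sabins.
ᾱ = 145.700 / 438.9 = 0.3320.
Eyring denominator: −S ln(1−ᾱ) = 177.082.
V = 13.9 × 8.9 × 4.2 = 519.582 m³.
RT60 = 0.161 × 519.582 / 177.082 = 0.47 s.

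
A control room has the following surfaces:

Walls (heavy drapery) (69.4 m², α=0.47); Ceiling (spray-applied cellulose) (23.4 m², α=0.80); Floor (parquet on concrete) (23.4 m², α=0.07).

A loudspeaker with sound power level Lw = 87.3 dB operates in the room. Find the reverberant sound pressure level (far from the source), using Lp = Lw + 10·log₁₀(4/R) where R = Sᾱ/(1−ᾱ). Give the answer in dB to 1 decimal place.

Σ(Sᵢαᵢ) = 69.4×0.47 + 23.4×0.80 + 23.4×0.07 = 52.976; total area S = 116.2 m².
ᾱ = 52.976/116.2 = 0.4559; R = Sᾱ/(1−ᾱ) = 52.976/(1−0.4559) = 97.364 m².
Lp = 87.3 + 10·log₁₀(4/97.364) = 87.3 + (-13.86) = 73.4 dB.

73.4 dB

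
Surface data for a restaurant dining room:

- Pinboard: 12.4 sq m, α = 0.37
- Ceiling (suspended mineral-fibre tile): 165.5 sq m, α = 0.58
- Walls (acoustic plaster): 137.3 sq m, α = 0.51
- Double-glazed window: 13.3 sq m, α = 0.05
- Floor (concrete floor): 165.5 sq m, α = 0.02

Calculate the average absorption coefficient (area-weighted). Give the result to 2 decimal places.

0.35

Total surface area S = 494.0 sq m.
Weighted sum Σ Sα = 174.576.
ᾱ = 174.576 / 494.0 = 0.35.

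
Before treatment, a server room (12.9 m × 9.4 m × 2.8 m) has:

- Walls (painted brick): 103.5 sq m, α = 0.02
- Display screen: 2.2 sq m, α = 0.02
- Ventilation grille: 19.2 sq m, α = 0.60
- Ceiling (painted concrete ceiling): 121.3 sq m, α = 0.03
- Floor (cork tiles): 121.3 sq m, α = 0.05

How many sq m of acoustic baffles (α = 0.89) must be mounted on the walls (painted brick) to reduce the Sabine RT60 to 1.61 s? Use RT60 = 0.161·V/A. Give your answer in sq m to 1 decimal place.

12.2

Equivalent absorption area: A₁ = 103.5·0.02 + 2.2·0.02 + 19.2·0.60 + 121.3·0.03 + 121.3·0.05 = 23.338 sq m.
Required A₂ = 0.161·339.528/1.61 = 33.953 sabins.
ΔA needed = 33.953 − 23.338 = 10.615 sabins.
Each sq m of panel replacing the walls (painted brick) adds (0.89 − 0.02) = 0.87 sabins.
Panel area = 10.615 / 0.87 = 12.2 sq m.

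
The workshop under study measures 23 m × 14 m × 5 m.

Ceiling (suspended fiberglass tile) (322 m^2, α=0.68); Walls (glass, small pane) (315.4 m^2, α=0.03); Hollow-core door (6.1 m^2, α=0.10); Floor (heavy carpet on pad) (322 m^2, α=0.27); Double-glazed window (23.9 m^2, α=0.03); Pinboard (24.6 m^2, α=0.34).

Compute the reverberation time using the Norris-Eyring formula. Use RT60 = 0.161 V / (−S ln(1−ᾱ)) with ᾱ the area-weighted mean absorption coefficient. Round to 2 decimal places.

S = Σ Sᵢ = 1014.0 m^2.
Σ(Sᵢαᵢ) = 322·0.68 + 315.4·0.03 + 6.1·0.10 + 322·0.27 + 23.9·0.03 + 24.6·0.34 = 325.053.
Mean coefficient ᾱ = A/S = 0.3206.
−S·ln(1−ᾱ) = −1014.0 × ln(1 − 0.3206) = 391.957.
V = 23 × 14 × 5 = 1610 m³.
RT60 = 0.161 × 1610 / 391.957 = 0.66 s.

0.66 s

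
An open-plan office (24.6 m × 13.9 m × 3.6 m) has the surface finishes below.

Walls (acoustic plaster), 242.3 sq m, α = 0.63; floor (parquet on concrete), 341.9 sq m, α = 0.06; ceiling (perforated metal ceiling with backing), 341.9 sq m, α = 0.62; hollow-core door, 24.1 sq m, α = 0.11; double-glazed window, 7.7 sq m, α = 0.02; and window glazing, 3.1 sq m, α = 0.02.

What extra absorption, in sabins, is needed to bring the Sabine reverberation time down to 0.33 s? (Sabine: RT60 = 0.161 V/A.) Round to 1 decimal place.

Equivalent absorption area: A₁ = 242.3·0.63 + 341.9·0.06 + 341.9·0.62 + 24.1·0.11 + 7.7·0.02 + 3.1·0.02 = 388.008 sq m.
For T = 0.33 s, need A₂ = 0.161·V/T = 0.161·1230.984/0.33 = 600.571 sabins.
ΔA = A₂ − A₁ = 600.571 − 388.008 = 212.6 sabins.

212.6 sabins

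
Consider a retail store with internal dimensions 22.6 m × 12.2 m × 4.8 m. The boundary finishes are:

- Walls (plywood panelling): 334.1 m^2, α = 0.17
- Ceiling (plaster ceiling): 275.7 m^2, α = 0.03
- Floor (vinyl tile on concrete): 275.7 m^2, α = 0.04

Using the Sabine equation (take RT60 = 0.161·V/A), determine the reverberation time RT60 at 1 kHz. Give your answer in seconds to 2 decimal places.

2.80 s

Total absorption A = 334.1*0.17 + 275.7*0.03 + 275.7*0.04
  = 56.797 + 8.271 + 11.028 = 76.096 m^2 sabins.
V = 22.6·12.2·4.8 = 1323.456 m³.
Sabine: RT60 = 0.161 × 1323.456 / 76.096 = 2.80 s.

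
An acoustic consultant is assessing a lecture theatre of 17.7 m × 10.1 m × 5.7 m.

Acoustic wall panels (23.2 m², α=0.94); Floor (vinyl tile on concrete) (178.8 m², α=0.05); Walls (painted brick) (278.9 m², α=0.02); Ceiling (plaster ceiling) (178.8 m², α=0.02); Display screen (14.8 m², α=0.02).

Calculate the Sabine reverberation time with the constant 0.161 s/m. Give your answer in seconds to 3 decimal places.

4.081 seconds

A = Σ Sᵢαᵢ = 23.2*0.94 + 178.8*0.05 + 278.9*0.02 + 178.8*0.02 + 14.8*0.02 = 40.198 sabins.
V = 17.7·10.1·5.7 = 1018.989 m³.
T = 0.161 V/A = 0.161·1018.989/40.198 = 4.081 s.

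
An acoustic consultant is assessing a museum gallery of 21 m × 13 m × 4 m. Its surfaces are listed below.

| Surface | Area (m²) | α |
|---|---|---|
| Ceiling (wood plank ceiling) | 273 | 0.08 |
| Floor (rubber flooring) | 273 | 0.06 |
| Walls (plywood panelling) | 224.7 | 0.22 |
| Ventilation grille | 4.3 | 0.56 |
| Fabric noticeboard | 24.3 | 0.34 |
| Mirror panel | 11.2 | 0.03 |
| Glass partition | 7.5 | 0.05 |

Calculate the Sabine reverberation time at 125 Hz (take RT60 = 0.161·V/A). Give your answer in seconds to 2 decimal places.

1.78 seconds

Total absorption A = 273*0.08 + 273*0.06 + 224.7*0.22 + 4.3*0.56 + 24.3*0.34 + 11.2*0.03 + 7.5*0.05
  = 21.840 + 16.380 + 49.434 + 2.408 + 8.262 + 0.336 + 0.375 = 99.035 m² sabins.
Volume V = 21 × 13 × 4 = 1092 m³.
Sabine: RT60 = 0.161 × 1092 / 99.035 = 1.78 s.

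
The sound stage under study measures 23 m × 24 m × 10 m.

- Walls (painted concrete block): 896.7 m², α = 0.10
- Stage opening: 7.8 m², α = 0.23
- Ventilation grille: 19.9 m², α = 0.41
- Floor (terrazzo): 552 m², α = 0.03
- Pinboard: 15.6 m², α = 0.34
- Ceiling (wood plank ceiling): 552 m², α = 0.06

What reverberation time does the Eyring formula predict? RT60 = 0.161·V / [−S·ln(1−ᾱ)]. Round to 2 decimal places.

5.53 s

S = Σ Sᵢ = 2044.0 m².
Absorption A = 896.7×0.10 + 7.8×0.23 + 19.9×0.41 + 552×0.03 + 15.6×0.34 + 552×0.06 = 154.607 sabins.
Mean coefficient ᾱ = A/S = 0.0756.
Eyring denominator: −S ln(1−ᾱ) = 160.680.
V = 23 × 24 × 10 = 5520 m³.
RT60 = 0.161 × 5520 / 160.680 = 5.53 s.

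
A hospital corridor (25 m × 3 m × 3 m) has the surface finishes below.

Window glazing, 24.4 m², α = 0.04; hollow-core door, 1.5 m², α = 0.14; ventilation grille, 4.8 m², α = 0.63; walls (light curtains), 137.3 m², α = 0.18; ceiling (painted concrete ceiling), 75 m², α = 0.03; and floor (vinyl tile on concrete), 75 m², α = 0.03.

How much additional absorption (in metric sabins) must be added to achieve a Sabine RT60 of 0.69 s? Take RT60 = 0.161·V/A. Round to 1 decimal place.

19.1 sabins

Total absorption A₁ = 24.4*0.04 + 1.5*0.14 + 4.8*0.63 + 137.3*0.18 + 75*0.03 + 75*0.03
  = 0.976 + 0.210 + 3.024 + 24.714 + 2.250 + 2.250 = 33.424 m² sabins.
Target A₂ = 0.161·225/0.69 = 52.500 sabins (V = 225 m³).
ΔA = A₂ − A₁ = 52.500 − 33.424 = 19.1 sabins.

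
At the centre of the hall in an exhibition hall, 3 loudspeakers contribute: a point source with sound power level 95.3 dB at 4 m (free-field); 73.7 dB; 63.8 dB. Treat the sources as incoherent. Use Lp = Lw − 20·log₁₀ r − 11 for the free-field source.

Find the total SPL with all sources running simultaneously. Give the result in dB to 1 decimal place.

76.3 dB

Source at 4 m: Lp = 95.3 − 20·log₁₀(4) − 11 = 72.3 dB.
Converting to relative power and adding: 10^(72.3/10) + 10^(73.7/10) + 10^(63.8/10) = 4.282e+07.
Combined level = 10 log₁₀(4.282e+07) = 76.3 dB.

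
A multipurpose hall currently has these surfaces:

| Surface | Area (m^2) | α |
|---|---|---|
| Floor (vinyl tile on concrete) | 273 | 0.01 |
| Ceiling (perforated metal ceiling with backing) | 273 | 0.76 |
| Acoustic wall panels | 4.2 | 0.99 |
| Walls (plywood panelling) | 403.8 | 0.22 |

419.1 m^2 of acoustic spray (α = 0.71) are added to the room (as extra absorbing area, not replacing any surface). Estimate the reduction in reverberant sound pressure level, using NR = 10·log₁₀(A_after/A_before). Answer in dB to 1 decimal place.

3.0 dB

Equivalent absorption area: A_before = 273×0.01 + 273×0.76 + 4.2×0.99 + 403.8×0.22 = 303.204 m^2.
Added absorption = 419.1 × 0.71 = 297.561 sabins.
New total A_after = 600.765 sabins.
NR = 10·log₁₀(600.765/303.204) = 3.0 dB.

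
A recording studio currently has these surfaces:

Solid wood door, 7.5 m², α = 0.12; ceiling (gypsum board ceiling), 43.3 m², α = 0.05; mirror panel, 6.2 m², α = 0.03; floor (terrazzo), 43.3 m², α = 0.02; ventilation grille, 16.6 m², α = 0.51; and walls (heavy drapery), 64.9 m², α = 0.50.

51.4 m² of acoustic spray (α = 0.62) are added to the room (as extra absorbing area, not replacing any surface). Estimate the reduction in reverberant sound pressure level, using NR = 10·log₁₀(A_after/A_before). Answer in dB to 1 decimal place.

2.3 dB

A_before = Σ Sᵢαᵢ = 7.5*0.12 + 43.3*0.05 + 6.2*0.03 + 43.3*0.02 + 16.6*0.51 + 64.9*0.50 = 45.033 sabins.
Added absorption = 51.4 × 0.62 = 31.868 sabins.
A_after = 45.033 + 31.868 = 76.901 sabins.
NR = 10·log₁₀(76.901/45.033) = 2.3 dB.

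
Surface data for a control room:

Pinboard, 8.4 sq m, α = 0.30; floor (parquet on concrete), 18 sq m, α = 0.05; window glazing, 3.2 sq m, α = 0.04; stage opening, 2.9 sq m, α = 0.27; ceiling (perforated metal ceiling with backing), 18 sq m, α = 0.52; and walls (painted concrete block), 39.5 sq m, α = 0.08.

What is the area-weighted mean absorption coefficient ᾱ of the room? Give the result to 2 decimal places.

0.19

S = Σ Sᵢ = 8.4 + 18 + 3.2 + 2.9 + 18 + 39.5 = 90.0 sq m.
Σ(Sᵢαᵢ) = 8.4×0.30 + 18×0.05 + 3.2×0.04 + 2.9×0.27 + 18×0.52 + 39.5×0.08 = 16.851.
ᾱ = A/S = 0.19.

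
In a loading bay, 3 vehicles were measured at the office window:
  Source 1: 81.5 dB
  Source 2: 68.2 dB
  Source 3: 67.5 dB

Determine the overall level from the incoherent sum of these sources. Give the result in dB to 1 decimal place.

81.9 dB

Σ 10^(Lᵢ/10) = 1.535e+08.
Back to dB: 10·log₁₀ Σ = 81.9 dB.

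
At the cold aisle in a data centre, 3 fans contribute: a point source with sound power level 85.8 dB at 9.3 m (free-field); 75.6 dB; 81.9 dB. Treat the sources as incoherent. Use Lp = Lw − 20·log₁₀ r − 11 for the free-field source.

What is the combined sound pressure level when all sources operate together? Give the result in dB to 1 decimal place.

Source at 9.3 m: Lp = 85.8 − 20·log₁₀(9.3) − 11 = 55.4 dB.
Converting to relative power and adding: 10^(55.4/10) + 10^(75.6/10) + 10^(81.9/10) = 1.915e+08.
Combined level = 10 log₁₀(1.915e+08) = 82.8 dB.

82.8 dB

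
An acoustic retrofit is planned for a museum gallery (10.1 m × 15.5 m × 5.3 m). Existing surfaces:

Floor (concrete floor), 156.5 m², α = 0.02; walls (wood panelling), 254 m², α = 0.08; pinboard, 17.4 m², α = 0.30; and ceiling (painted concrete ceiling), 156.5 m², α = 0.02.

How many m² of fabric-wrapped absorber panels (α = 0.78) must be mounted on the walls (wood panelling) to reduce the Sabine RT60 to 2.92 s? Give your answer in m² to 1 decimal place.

19.9

Equivalent absorption area: A₁ = 156.5*0.02 + 254*0.08 + 17.4*0.30 + 156.5*0.02 = 31.800 m².
V = 829.715 m³. Target absorption A₂ = 0.161 × 829.715 / 2.92 = 45.748 sabins.
Absorption to add: 45.748 − 31.800 = 13.948 sabins.
Each m² of panel replacing the walls (wood panelling) adds (0.78 − 0.08) = 0.70 sabins.
Panel area = 13.948 / 0.70 = 19.9 m².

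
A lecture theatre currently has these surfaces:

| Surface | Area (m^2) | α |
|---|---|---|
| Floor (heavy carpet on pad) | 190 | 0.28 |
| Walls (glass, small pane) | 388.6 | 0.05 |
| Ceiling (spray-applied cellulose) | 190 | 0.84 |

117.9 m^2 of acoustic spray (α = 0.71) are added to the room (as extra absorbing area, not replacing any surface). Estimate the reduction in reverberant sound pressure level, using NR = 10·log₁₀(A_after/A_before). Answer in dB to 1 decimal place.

Equivalent absorption area: A_before = 190×0.28 + 388.6×0.05 + 190×0.84 = 232.230 m^2.
Treatment contributes 117.9·0.71 = 83.709 sabins.
New total A_after = 315.939 sabins.
Reduction = 10 log₁₀(A_after/A_before) = 10 log₁₀(1.3605) = 1.3 dB.

1.3 dB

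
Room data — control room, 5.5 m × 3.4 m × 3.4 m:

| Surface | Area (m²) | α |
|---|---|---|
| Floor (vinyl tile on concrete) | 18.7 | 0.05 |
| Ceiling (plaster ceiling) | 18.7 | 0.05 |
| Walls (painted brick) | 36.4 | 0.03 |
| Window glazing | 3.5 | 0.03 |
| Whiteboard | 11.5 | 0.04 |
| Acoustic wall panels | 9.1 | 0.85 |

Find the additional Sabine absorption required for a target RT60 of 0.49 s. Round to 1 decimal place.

9.6 sabins

Equivalent absorption area: A₁ = 18.7×0.05 + 18.7×0.05 + 36.4×0.03 + 3.5×0.03 + 11.5×0.04 + 9.1×0.85 = 11.262 m².
For T = 0.49 s, need A₂ = 0.161·V/T = 0.161·63.58/0.49 = 20.891 sabins.
Additional absorption ΔA = 20.891 − 11.262 = 9.6 sabins.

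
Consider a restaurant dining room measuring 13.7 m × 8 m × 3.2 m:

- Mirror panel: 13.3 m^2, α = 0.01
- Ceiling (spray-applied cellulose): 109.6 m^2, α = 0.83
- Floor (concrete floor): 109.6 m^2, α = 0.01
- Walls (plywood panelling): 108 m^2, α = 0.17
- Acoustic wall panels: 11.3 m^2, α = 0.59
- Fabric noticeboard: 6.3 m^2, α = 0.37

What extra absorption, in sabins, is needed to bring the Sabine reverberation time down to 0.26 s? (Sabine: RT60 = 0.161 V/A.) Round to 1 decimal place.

97.6 sabins

Total absorption A₁ = 13.3·0.01 + 109.6·0.83 + 109.6·0.01 + 108·0.17 + 11.3·0.59 + 6.3·0.37
  = 0.133 + 90.968 + 1.096 + 18.360 + 6.667 + 2.331 = 119.555 m^2 sabins.
Target A₂ = 0.161·350.72/0.26 = 217.177 sabins (V = 350.72 m³).
Additional absorption ΔA = 217.177 − 119.555 = 97.6 sabins.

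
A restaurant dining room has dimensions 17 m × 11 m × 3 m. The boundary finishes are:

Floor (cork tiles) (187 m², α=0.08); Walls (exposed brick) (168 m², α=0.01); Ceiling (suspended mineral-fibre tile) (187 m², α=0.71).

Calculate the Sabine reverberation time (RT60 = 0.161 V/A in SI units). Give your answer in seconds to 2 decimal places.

A = Σ Sᵢαᵢ = 187·0.08 + 168·0.01 + 187·0.71 = 149.410 sabins.
Volume V = 17 × 11 × 3 = 561 m³.
Sabine: RT60 = 0.161 × 561 / 149.410 = 0.60 s.

0.60 s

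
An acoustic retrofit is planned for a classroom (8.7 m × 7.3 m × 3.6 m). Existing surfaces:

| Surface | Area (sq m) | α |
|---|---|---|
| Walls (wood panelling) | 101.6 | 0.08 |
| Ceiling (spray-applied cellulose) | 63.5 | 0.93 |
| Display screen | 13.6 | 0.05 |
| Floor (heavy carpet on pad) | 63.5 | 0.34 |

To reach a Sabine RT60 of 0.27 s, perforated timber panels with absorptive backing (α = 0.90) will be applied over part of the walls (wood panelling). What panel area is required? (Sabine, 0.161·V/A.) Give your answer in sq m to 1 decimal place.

57.2

Equivalent absorption area: A₁ = 101.6*0.08 + 63.5*0.93 + 13.6*0.05 + 63.5*0.34 = 89.453 sq m.
V = 228.636 m³. Target absorption A₂ = 0.161 × 228.636 / 0.27 = 136.335 sabins.
ΔA needed = 136.335 − 89.453 = 46.882 sabins.
Net gain per sq m: Δα = 0.90 − 0.08 = 0.82.
Area = ΔA/Δα = 46.882/0.82 = 57.2 sq m.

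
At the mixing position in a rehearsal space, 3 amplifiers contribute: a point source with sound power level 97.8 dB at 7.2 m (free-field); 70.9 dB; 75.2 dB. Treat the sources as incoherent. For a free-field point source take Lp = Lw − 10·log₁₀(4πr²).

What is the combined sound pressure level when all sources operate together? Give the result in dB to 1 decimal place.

77.4 dB

Source at 7.2 m: Lp = 97.8 − 10·log₁₀(4π·7.2²) = 97.8 − 10·log₁₀(651.441) = 69.7 dB.
Converting to relative power and adding: 10^(69.7/10) + 10^(70.9/10) + 10^(75.2/10) = 5.475e+07.
Combined level = 10 log₁₀(5.475e+07) = 77.4 dB.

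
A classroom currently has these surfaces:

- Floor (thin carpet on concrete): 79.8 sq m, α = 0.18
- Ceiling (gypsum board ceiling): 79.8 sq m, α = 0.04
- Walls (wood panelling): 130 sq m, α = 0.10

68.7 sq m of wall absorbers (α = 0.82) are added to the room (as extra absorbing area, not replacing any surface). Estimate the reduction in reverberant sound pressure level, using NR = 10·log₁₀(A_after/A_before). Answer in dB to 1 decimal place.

4.5 dB

A_before = Σ Sᵢαᵢ = 79.8×0.18 + 79.8×0.04 + 130×0.10 = 30.556 sabins.
Treatment contributes 68.7·0.82 = 56.334 sabins.
A_after = 30.556 + 56.334 = 86.890 sabins.
NR = 10·log₁₀(86.890/30.556) = 4.5 dB.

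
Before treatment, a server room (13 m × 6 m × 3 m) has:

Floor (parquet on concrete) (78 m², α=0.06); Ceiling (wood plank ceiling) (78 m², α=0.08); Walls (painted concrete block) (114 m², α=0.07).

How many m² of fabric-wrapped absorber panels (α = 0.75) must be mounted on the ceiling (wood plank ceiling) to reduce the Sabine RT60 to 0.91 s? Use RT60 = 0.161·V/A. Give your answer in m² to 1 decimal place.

Summing Sᵢαᵢ: 4.680 + 6.240 + 7.980 → A₁ = 18.900 sabins.
V = 234 m³. Target absorption A₂ = 0.161 × 234 / 0.91 = 41.400 sabins.
Absorption to add: 41.400 − 18.900 = 22.500 sabins.
Each m² of panel replacing the ceiling (wood plank ceiling) adds (0.75 − 0.08) = 0.67 sabins.
Area = ΔA/Δα = 22.500/0.67 = 33.6 m².

33.6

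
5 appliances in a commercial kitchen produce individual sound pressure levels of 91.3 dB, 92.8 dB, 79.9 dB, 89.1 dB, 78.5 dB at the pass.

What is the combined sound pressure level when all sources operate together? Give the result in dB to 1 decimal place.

96.3 dB

Converting to relative power and adding: 10^(91.3/10) + 10^(92.8/10) + 10^(79.9/10) + 10^(89.1/10) + 10^(78.5/10) = 4.236e+09.
Combined level = 10 log₁₀(4.236e+09) = 96.3 dB.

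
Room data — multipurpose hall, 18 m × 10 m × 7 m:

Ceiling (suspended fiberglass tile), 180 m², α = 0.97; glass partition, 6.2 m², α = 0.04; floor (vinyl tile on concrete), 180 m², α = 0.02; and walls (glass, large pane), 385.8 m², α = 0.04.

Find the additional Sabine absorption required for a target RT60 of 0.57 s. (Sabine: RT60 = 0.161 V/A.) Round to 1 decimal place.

Equivalent absorption area: A₁ = 180×0.97 + 6.2×0.04 + 180×0.02 + 385.8×0.04 = 193.880 m².
V = 1260 m³. Required absorption A₂ = 0.161 × 1260 / 0.57 = 355.895 sabins.
Additional absorption ΔA = 355.895 − 193.880 = 162.0 sabins.

162.0 sabins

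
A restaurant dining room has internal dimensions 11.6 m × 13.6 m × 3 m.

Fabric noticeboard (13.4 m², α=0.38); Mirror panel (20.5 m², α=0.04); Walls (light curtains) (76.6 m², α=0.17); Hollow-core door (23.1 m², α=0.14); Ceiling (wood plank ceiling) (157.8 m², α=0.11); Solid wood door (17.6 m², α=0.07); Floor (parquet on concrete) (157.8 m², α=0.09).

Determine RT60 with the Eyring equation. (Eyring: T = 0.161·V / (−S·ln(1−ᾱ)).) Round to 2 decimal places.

S = Σ Sᵢ = 466.8 m².
Absorption A = 13.4·0.38 + 20.5·0.04 + 76.6·0.17 + 23.1·0.14 + 157.8·0.11 + 17.6·0.07 + 157.8·0.09 = 54.960 sabins.
ᾱ = 54.960 / 466.8 = 0.1177.
Eyring denominator: −S ln(1−ᾱ) = 58.454.
V = 11.6 × 13.6 × 3 = 473.28 m³.
RT60 = 0.161 × 473.28 / 58.454 = 1.30 s.

1.30 sec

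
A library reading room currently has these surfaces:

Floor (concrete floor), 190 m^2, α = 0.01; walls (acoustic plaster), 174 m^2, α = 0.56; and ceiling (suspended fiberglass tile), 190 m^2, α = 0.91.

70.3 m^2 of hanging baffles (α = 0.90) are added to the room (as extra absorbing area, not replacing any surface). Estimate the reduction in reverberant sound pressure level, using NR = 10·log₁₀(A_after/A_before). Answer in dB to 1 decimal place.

0.9 dB

Summing Sᵢαᵢ: 1.900 + 97.440 + 172.900 → A_before = 272.240 sabins.
Treatment contributes 70.3·0.90 = 63.270 sabins.
A_after = 272.240 + 63.270 = 335.510 sabins.
Reduction = 10 log₁₀(A_after/A_before) = 10 log₁₀(1.2324) = 0.9 dB.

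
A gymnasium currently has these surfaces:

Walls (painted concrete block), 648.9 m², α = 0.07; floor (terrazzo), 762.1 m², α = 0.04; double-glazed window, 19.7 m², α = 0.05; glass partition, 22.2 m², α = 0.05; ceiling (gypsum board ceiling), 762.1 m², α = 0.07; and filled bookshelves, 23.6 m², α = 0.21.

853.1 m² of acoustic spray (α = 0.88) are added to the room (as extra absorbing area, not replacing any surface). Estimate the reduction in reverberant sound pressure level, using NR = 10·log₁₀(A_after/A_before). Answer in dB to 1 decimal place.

Summing Sᵢαᵢ: 45.423 + 30.484 + 0.985 + 1.110 + 53.347 + 4.956 → A_before = 136.305 sabins.
Added absorption = 853.1 × 0.88 = 750.728 sabins.
New total A_after = 887.033 sabins.
Reduction = 10 log₁₀(A_after/A_before) = 10 log₁₀(6.5077) = 8.1 dB.

8.1 dB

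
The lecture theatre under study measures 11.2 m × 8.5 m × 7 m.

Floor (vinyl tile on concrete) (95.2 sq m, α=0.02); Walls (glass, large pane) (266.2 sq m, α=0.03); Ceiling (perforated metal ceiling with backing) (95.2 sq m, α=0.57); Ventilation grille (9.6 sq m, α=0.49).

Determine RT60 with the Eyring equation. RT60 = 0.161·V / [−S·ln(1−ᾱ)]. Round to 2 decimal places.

1.44 s

Total surface area S = 95.2 + 266.2 + 95.2 + 9.6 = 466.2 sq m.
Absorption A = 95.2·0.02 + 266.2·0.03 + 95.2·0.57 + 9.6·0.49 = 68.858 sabins.
Mean coefficient ᾱ = A/S = 0.1477.
−S·ln(1−ᾱ) = −466.2 × ln(1 − 0.1477) = 74.507.
V = 11.2 × 8.5 × 7 = 666.4 m³.
RT60 = 0.161 × 666.4 / 74.507 = 1.44 s.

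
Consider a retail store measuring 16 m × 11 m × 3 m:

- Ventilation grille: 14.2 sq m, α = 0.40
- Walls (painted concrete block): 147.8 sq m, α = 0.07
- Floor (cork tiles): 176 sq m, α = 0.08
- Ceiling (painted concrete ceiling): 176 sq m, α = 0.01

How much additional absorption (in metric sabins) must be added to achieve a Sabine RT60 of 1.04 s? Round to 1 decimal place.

A₁ = Σ Sᵢαᵢ = 14.2·0.40 + 147.8·0.07 + 176·0.08 + 176·0.01 = 31.866 sabins.
V = 528 m³. Required absorption A₂ = 0.161 × 528 / 1.04 = 81.738 sabins.
Shortfall: 81.738 − 31.866 = 49.9 sabins.

49.9 sabins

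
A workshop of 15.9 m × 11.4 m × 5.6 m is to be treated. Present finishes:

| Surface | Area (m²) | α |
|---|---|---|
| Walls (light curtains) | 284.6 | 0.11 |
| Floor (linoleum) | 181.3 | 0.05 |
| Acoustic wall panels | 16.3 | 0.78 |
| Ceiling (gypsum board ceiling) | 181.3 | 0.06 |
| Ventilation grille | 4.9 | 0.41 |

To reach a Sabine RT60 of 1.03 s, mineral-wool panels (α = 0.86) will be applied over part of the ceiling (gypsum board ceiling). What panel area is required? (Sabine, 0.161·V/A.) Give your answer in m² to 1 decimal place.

Summing Sᵢαᵢ: 31.306 + 9.065 + 12.714 + 10.878 + 2.009 → A₁ = 65.972 sabins.
V = 1015.056 m³. Target absorption A₂ = 0.161 × 1015.056 / 1.03 = 158.664 sabins.
ΔA needed = 158.664 − 65.972 = 92.692 sabins.
Each m² of panel replacing the ceiling (gypsum board ceiling) adds (0.86 − 0.06) = 0.80 sabins.
Area = ΔA/Δα = 92.692/0.80 = 115.9 m².

115.9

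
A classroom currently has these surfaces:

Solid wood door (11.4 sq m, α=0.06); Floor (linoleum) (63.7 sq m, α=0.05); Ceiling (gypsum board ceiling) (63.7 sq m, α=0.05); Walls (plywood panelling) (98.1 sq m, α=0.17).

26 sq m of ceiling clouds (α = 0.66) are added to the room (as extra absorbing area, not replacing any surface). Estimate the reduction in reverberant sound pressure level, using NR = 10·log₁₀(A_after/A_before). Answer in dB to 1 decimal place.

Summing Sᵢαᵢ: 0.684 + 3.185 + 3.185 + 16.677 → A_before = 23.731 sabins.
Added absorption = 26 × 0.66 = 17.160 sabins.
A_after = 23.731 + 17.160 = 40.891 sabins.
NR = 10·log₁₀(40.891/23.731) = 2.4 dB.

2.4 dB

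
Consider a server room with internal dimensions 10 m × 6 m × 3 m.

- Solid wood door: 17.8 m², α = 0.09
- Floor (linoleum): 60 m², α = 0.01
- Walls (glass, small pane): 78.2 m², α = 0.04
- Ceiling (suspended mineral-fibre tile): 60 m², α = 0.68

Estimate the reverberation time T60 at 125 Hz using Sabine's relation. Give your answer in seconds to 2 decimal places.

Total absorption A = 17.8×0.09 + 60×0.01 + 78.2×0.04 + 60×0.68
  = 1.602 + 0.600 + 3.128 + 40.800 = 46.130 m² sabins.
Volume V = 10 × 6 × 3 = 180 m³.
T = 0.161 V/A = 0.161·180/46.130 = 0.63 s.

0.63 s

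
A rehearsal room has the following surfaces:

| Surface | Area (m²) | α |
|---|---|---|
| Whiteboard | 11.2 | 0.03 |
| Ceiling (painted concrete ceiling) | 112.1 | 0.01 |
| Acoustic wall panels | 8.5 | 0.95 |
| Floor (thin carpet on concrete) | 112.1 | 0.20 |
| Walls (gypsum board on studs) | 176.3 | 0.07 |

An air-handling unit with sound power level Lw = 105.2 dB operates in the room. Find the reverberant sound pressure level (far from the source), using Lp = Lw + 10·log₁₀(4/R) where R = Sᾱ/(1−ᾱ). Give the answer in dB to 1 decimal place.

A = 44.293 sabins; S = 420.2 m².
ᾱ = 44.293/420.2 = 0.1054; R = Sᾱ/(1−ᾱ) = 44.293/(1−0.1054) = 49.512 m².
Lp = 105.2 + 10·log₁₀(4/49.512) = 105.2 + (-10.93) = 94.3 dB.

94.3 dB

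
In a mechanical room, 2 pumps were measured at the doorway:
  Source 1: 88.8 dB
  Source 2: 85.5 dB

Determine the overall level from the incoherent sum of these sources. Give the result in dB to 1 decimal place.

90.5 dB

Σ 10^(Lᵢ/10) = 1.113e+09.
Combined level = 10 log₁₀(1.113e+09) = 90.5 dB.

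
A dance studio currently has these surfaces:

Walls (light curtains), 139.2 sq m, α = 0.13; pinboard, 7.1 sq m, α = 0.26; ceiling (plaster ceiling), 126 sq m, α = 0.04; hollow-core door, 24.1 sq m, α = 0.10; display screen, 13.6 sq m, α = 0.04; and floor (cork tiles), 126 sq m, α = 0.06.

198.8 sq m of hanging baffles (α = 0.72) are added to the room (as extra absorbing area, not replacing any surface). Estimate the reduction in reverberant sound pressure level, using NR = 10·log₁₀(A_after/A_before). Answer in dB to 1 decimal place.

7.0 dB

Total absorption A_before = 139.2·0.13 + 7.1·0.26 + 126·0.04 + 24.1·0.10 + 13.6·0.04 + 126·0.06
  = 18.096 + 1.846 + 5.040 + 2.410 + 0.544 + 7.560 = 35.496 sq m sabins.
Treatment contributes 198.8·0.72 = 143.136 sabins.
New total A_after = 178.632 sabins.
Reduction = 10 log₁₀(A_after/A_before) = 10 log₁₀(5.0325) = 7.0 dB.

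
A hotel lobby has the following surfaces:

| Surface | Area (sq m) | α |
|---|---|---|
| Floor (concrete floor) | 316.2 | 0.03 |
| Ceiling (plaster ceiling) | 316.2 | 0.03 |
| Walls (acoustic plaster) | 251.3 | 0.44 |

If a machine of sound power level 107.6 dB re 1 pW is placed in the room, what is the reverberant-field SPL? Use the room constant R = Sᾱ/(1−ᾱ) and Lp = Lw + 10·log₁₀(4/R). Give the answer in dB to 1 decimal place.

91.8 dB

A = 129.544 sabins; S = 883.7 sq m.
ᾱ = 0.1466, so room constant R = A/(1−ᾱ) = 151.798 sq m.
Lp = Lw + 10 log₁₀(4/R) = 107.6 -15.79 = 91.8 dB.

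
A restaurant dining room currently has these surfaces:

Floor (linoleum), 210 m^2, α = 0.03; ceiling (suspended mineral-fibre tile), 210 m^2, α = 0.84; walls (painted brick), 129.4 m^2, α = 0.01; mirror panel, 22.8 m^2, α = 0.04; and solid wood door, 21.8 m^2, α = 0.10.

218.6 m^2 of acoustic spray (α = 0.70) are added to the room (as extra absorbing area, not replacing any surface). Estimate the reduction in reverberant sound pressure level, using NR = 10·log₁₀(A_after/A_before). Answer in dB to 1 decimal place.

2.6 dB

A_before = Σ Sᵢαᵢ = 210*0.03 + 210*0.84 + 129.4*0.01 + 22.8*0.04 + 21.8*0.10 = 187.086 sabins.
Added absorption = 218.6 × 0.70 = 153.020 sabins.
New total A_after = 340.106 sabins.
NR = 10·log₁₀(340.106/187.086) = 2.6 dB.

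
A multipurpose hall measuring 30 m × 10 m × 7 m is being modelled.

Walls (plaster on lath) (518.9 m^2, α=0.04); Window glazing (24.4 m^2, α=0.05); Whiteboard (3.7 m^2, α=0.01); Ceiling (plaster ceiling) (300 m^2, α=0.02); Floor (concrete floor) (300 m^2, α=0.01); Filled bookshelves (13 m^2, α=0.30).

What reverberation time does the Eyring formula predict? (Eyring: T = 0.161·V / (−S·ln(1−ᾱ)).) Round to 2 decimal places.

Total surface area S = 518.9 + 24.4 + 3.7 + 300 + 300 + 13 = 1160.0 m^2.
Absorption A = 518.9·0.04 + 24.4·0.05 + 3.7·0.01 + 300·0.02 + 300·0.01 + 13·0.30 = 34.913 sabins.
Mean coefficient ᾱ = A/S = 0.0301.
Eyring denominator: −S ln(1−ᾱ) = 35.452.
V = 30 × 10 × 7 = 2100 m³.
RT60 = 0.161 × 2100 / 35.452 = 9.54 s.

9.54 s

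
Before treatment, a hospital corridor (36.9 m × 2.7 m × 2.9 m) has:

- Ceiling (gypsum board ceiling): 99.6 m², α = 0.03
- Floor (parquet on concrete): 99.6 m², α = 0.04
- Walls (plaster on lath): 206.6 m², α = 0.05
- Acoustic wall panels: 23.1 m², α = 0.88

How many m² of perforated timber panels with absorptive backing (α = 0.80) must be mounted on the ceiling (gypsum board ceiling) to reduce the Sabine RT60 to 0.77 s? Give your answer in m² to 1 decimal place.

Equivalent absorption area: A₁ = 99.6×0.03 + 99.6×0.04 + 206.6×0.05 + 23.1×0.88 = 37.630 m².
Required A₂ = 0.161·288.927/0.77 = 60.412 sabins.
ΔA needed = 60.412 − 37.630 = 22.782 sabins.
Each m² of panel replacing the ceiling (gypsum board ceiling) adds (0.80 − 0.03) = 0.77 sabins.
Panel area = 22.782 / 0.77 = 29.6 m².

29.6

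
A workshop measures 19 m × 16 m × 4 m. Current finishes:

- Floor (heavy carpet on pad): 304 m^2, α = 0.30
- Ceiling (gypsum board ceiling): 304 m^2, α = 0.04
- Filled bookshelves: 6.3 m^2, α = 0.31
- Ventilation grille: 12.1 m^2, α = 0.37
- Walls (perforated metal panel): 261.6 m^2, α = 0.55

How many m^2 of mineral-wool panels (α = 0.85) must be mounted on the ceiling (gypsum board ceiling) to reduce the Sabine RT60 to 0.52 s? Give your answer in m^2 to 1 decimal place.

A₁ = Σ Sᵢαᵢ = 304×0.30 + 304×0.04 + 6.3×0.31 + 12.1×0.37 + 261.6×0.55 = 253.670 sabins.
V = 1216 m³. Target absorption A₂ = 0.161 × 1216 / 0.52 = 376.492 sabins.
Absorption to add: 376.492 − 253.670 = 122.822 sabins.
Each m^2 of panel replacing the ceiling (gypsum board ceiling) adds (0.85 − 0.04) = 0.81 sabins.
Panel area = 122.822 / 0.81 = 151.6 m^2.

151.6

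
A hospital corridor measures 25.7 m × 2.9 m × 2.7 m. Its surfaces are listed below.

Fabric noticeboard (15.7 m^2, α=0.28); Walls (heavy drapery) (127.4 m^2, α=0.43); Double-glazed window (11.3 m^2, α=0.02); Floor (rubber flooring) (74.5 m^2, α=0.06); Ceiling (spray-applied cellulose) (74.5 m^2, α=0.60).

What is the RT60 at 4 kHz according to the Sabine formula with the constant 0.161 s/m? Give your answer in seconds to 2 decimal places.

A = Σ Sᵢαᵢ = 15.7·0.28 + 127.4·0.43 + 11.3·0.02 + 74.5·0.06 + 74.5·0.60 = 108.574 sabins.
Room volume: 201.231 m³.
Sabine: RT60 = 0.161 × 201.231 / 108.574 = 0.30 s.

0.30 sec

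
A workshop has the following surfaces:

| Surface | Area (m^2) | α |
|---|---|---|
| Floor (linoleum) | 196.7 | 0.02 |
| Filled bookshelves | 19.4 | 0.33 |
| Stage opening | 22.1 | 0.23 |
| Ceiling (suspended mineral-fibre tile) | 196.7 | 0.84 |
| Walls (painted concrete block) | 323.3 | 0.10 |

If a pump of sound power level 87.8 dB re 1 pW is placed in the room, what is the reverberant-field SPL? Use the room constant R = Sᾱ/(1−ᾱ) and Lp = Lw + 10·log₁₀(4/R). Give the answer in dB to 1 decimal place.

A = 212.977 sabins; S = 758.2 m^2.
ᾱ = 0.2809, so room constant R = A/(1−ᾱ) = 296.172 m^2.
Lp = 87.8 + 10·log₁₀(4/296.172) = 87.8 + (-18.69) = 69.1 dB.

69.1 dB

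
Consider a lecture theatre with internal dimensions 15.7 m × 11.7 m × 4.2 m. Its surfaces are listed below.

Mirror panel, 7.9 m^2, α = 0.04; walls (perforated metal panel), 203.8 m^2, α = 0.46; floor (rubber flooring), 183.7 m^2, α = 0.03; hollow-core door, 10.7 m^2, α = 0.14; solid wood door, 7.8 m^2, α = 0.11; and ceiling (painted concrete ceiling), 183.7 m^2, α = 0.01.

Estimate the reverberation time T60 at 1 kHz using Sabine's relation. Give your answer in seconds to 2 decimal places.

1.20 seconds

A = Σ Sᵢαᵢ = 7.9×0.04 + 203.8×0.46 + 183.7×0.03 + 10.7×0.14 + 7.8×0.11 + 183.7×0.01 = 103.768 sabins.
Room volume: 771.498 m³.
T = 0.161 V/A = 0.161·771.498/103.768 = 1.20 s.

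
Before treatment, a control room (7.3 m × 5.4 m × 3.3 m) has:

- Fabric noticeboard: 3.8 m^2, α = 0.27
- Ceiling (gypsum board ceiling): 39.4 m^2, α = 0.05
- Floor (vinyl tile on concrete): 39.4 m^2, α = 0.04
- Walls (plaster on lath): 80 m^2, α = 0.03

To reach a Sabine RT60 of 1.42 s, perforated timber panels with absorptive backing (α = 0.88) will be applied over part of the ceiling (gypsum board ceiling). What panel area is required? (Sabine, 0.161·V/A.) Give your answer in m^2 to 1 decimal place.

Total absorption A₁ = 3.8*0.27 + 39.4*0.05 + 39.4*0.04 + 80*0.03
  = 1.026 + 1.970 + 1.576 + 2.400 = 6.972 m^2 sabins.
V = 130.086 m³. Target absorption A₂ = 0.161 × 130.086 / 1.42 = 14.749 sabins.
Absorption to add: 14.749 − 6.972 = 7.777 sabins.
Each m^2 of panel replacing the ceiling (gypsum board ceiling) adds (0.88 − 0.05) = 0.83 sabins.
Panel area = 7.777 / 0.83 = 9.4 m^2.

9.4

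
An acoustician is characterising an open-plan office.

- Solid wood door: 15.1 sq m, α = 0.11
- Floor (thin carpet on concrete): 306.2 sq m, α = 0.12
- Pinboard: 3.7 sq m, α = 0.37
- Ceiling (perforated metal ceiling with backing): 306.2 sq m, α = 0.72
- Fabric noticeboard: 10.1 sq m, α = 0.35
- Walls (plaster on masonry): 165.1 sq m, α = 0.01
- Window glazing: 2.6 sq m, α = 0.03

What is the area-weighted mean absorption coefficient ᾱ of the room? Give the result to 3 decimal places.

Total surface area S = 809.0 sq m.
Σ(Sᵢαᵢ) = 15.1·0.11 + 306.2·0.12 + 3.7·0.37 + 306.2·0.72 + 10.1·0.35 + 165.1·0.01 + 2.6·0.03 = 265.502.
ᾱ = 265.502 / 809.0 = 0.328.

0.328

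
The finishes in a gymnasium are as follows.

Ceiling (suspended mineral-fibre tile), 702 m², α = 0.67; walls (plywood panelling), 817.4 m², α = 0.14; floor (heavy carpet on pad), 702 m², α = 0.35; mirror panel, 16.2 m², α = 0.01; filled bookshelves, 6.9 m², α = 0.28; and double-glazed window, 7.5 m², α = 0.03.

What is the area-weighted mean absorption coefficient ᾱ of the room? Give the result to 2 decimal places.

0.37

S = Σ Sᵢ = 702 + 817.4 + 702 + 16.2 + 6.9 + 7.5 = 2252.0 m².
Weighted sum Σ Sα = 832.795.
ᾱ = A/S = 0.37.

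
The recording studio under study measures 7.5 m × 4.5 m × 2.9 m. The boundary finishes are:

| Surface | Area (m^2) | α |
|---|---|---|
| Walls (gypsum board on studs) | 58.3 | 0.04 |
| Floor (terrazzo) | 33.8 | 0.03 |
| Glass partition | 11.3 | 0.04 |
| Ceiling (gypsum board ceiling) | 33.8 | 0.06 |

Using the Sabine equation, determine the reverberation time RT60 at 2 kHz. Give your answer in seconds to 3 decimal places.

2.705 sec

A = Σ Sᵢαᵢ = 58.3*0.04 + 33.8*0.03 + 11.3*0.04 + 33.8*0.06 = 5.826 sabins.
Room volume: 97.875 m³.
T = 0.161 V/A = 0.161·97.875/5.826 = 2.705 s.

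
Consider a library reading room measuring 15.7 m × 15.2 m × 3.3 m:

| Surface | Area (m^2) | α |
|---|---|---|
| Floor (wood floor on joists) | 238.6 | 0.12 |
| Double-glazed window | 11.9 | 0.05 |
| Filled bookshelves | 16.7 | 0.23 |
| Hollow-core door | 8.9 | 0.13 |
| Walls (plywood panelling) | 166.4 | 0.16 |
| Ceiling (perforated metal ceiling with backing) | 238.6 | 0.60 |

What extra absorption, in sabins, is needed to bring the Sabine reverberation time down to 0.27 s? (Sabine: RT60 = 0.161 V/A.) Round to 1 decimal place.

Summing Sᵢαᵢ: 28.632 + 0.595 + 3.841 + 1.157 + 26.624 + 143.160 → A₁ = 204.009 sabins.
Target A₂ = 0.161·787.512/0.27 = 469.590 sabins (V = 787.512 m³).
Additional absorption ΔA = 469.590 − 204.009 = 265.6 sabins.

265.6 sabins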